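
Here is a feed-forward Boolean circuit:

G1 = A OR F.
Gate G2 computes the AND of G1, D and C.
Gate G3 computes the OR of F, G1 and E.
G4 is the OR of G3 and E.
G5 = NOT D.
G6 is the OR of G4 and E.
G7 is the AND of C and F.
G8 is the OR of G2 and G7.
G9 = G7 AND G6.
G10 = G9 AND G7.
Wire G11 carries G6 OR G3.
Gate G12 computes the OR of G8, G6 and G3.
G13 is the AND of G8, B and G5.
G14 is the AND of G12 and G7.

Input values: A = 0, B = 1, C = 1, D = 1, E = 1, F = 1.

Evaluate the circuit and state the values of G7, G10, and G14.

G7 = 1, G10 = 1, G14 = 1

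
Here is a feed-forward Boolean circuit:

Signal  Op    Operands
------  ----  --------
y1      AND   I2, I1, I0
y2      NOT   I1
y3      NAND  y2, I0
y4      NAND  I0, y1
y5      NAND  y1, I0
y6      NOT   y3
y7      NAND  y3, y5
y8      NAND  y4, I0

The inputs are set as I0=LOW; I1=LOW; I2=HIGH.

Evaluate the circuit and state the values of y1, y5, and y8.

y1 = LOW; y5 = HIGH; y8 = HIGH

y1 = I2 AND I1 AND I0 = HIGH AND LOW AND LOW = LOW
y4 = I0 NAND y1 = LOW NAND LOW = HIGH
y5 = y1 NAND I0 = LOW NAND LOW = HIGH
y8 = y4 NAND I0 = HIGH NAND LOW = HIGH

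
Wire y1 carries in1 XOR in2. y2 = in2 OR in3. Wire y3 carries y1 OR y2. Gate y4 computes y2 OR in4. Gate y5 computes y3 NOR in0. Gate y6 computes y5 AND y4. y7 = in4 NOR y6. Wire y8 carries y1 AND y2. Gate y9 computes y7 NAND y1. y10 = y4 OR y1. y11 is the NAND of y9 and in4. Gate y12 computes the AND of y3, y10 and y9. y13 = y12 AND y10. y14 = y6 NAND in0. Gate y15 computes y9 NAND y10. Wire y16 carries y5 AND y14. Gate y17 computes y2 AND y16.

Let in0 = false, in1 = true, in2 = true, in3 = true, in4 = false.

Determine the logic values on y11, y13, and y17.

y1 = in1 XOR in2 = true XOR true = false
y2 = in2 OR in3 = true OR true = true
y3 = y1 OR y2 = false OR true = true
y4 = y2 OR in4 = true OR false = true
y5 = y3 NOR in0 = true NOR false = false
y6 = y5 AND y4 = false AND true = false
y7 = in4 NOR y6 = false NOR false = true
y9 = y7 NAND y1 = true NAND false = true
y10 = y4 OR y1 = true OR false = true
y11 = y9 NAND in4 = true NAND false = true
y12 = y3 AND y10 AND y9 = true AND true AND true = true
y13 = y12 AND y10 = true AND true = true
y14 = y6 NAND in0 = false NAND false = true
y16 = y5 AND y14 = false AND true = false
y17 = y2 AND y16 = true AND false = false

y11 = true, y13 = true, y17 = false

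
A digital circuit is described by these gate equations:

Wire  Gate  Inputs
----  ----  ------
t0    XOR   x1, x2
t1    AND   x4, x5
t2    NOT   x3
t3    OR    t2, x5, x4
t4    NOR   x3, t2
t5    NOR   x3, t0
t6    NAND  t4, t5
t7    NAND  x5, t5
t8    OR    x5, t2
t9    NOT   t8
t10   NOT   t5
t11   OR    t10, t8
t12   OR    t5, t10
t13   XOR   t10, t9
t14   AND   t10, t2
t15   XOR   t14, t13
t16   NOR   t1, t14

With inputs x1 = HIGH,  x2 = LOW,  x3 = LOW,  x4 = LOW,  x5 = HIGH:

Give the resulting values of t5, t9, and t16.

t5 = LOW; t9 = LOW; t16 = LOW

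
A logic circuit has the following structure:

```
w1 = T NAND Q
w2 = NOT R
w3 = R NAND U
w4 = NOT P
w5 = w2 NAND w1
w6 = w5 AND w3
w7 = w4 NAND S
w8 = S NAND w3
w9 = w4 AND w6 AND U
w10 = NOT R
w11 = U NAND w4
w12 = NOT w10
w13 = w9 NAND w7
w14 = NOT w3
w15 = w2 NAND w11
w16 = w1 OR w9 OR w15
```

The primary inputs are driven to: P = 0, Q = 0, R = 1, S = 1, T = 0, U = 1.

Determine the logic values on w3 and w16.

w3 = 0  w16 = 1

w1 = T NAND Q = 0 NAND 0 = 1
w2 = NOT R = NOT 1 = 0
w3 = R NAND U = 1 NAND 1 = 0
w4 = NOT P = NOT 0 = 1
w5 = w2 NAND w1 = 0 NAND 1 = 1
w6 = w5 AND w3 = 1 AND 0 = 0
w9 = w4 AND w6 AND U = 1 AND 0 AND 1 = 0
w11 = U NAND w4 = 1 NAND 1 = 0
w15 = w2 NAND w11 = 0 NAND 0 = 1
w16 = w1 OR w9 OR w15 = 1 OR 0 OR 1 = 1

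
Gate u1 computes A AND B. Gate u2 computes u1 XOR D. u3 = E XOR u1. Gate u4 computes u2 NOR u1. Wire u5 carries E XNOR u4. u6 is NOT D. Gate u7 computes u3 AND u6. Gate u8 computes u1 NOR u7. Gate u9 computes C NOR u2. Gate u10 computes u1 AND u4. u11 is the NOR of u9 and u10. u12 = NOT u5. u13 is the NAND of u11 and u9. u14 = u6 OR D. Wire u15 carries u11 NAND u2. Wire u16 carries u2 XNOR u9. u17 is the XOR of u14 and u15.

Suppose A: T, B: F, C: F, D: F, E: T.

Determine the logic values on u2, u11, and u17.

u2 = F  u11 = F  u17 = F

u1 = A AND B = T AND F = F
u2 = u1 XOR D = F XOR F = F
u4 = u2 NOR u1 = F NOR F = T
u6 = NOT D = NOT F = T
u9 = C NOR u2 = F NOR F = T
u10 = u1 AND u4 = F AND T = F
u11 = u9 NOR u10 = T NOR F = F
u14 = u6 OR D = T OR F = T
u15 = u11 NAND u2 = F NAND F = T
u17 = u14 XOR u15 = T XOR T = F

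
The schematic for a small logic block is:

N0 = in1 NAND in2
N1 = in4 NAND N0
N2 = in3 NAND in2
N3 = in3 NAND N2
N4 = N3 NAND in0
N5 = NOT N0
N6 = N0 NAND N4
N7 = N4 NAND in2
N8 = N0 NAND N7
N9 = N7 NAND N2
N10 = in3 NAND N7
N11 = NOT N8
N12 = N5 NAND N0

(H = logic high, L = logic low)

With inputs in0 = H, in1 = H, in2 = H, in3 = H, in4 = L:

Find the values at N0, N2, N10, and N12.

N0 = in1 NAND in2 = H NAND H = L
N2 = in3 NAND in2 = H NAND H = L
N3 = in3 NAND N2 = H NAND L = H
N4 = N3 NAND in0 = H NAND H = L
N5 = NOT N0 = NOT L = H
N7 = N4 NAND in2 = L NAND H = H
N10 = in3 NAND N7 = H NAND H = L
N12 = N5 NAND N0 = H NAND L = H

N0 = L, N2 = L, N10 = L, N12 = H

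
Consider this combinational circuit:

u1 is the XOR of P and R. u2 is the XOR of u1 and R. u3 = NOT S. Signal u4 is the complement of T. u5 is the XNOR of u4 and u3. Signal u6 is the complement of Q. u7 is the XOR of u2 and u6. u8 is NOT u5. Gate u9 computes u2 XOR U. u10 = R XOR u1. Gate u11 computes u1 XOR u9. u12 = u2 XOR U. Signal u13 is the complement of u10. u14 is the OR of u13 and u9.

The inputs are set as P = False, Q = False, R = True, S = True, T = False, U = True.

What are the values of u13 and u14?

u13 = True  u14 = True

u1 = P XOR R = False XOR True = True
u2 = u1 XOR R = True XOR True = False
u9 = u2 XOR U = False XOR True = True
u10 = R XOR u1 = True XOR True = False
u13 = NOT u10 = NOT False = True
u14 = u13 OR u9 = True OR True = True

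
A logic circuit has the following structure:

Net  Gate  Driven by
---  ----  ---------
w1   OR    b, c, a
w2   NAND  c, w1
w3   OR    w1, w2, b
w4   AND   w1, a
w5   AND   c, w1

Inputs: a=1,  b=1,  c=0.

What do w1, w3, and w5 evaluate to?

w1 = 1; w3 = 1; w5 = 0

w1 = b OR c OR a = 1 OR 0 OR 1 = 1
w2 = c NAND w1 = 0 NAND 1 = 1
w3 = w1 OR w2 OR b = 1 OR 1 OR 1 = 1
w5 = c AND w1 = 0 AND 1 = 0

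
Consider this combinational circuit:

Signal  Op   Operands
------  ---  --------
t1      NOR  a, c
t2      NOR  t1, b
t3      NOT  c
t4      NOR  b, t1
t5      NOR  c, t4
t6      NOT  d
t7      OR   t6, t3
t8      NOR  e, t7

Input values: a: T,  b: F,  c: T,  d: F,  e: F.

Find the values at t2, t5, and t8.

t2 = T  t5 = F  t8 = F

t1 = a NOR c = T NOR T = F
t2 = t1 NOR b = F NOR F = T
t3 = NOT c = NOT T = F
t4 = b NOR t1 = F NOR F = T
t5 = c NOR t4 = T NOR T = F
t6 = NOT d = NOT F = T
t7 = t6 OR t3 = T OR F = T
t8 = e NOR t7 = F NOR T = F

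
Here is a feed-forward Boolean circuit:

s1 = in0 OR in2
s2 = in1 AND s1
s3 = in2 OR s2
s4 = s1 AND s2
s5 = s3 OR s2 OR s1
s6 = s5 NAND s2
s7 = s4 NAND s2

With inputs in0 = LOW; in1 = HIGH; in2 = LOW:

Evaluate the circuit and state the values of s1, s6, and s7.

s1 = LOW  s6 = HIGH  s7 = HIGH

s1 = in0 OR in2 = LOW OR LOW = LOW
s2 = in1 AND s1 = HIGH AND LOW = LOW
s3 = in2 OR s2 = LOW OR LOW = LOW
s4 = s1 AND s2 = LOW AND LOW = LOW
s5 = s3 OR s2 OR s1 = LOW OR LOW OR LOW = LOW
s6 = s5 NAND s2 = LOW NAND LOW = HIGH
s7 = s4 NAND s2 = LOW NAND LOW = HIGH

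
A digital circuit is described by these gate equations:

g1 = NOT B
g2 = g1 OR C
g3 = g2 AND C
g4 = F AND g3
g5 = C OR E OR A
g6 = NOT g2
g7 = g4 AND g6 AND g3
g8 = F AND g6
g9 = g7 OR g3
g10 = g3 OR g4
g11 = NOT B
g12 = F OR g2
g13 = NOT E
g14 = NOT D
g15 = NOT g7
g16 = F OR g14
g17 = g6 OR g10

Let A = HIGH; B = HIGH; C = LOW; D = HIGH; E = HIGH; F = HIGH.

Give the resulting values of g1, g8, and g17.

g1 = NOT B = NOT HIGH = LOW
g2 = g1 OR C = LOW OR LOW = LOW
g3 = g2 AND C = LOW AND LOW = LOW
g4 = F AND g3 = HIGH AND LOW = LOW
g6 = NOT g2 = NOT LOW = HIGH
g8 = F AND g6 = HIGH AND HIGH = HIGH
g10 = g3 OR g4 = LOW OR LOW = LOW
g17 = g6 OR g10 = HIGH OR LOW = HIGH

g1 = LOW, g8 = HIGH, g17 = HIGH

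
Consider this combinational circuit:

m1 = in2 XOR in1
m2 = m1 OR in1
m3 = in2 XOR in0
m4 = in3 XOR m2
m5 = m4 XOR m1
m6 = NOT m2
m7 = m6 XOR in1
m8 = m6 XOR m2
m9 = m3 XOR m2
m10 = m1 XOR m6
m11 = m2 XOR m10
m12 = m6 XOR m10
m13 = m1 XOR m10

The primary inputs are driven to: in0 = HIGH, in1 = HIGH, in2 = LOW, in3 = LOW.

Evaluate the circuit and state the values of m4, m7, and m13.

m4 = HIGH  m7 = HIGH  m13 = LOW

m1 = in2 XOR in1 = LOW XOR HIGH = HIGH
m2 = m1 OR in1 = HIGH OR HIGH = HIGH
m4 = in3 XOR m2 = LOW XOR HIGH = HIGH
m6 = NOT m2 = NOT HIGH = LOW
m7 = m6 XOR in1 = LOW XOR HIGH = HIGH
m10 = m1 XOR m6 = HIGH XOR LOW = HIGH
m13 = m1 XOR m10 = HIGH XOR HIGH = LOW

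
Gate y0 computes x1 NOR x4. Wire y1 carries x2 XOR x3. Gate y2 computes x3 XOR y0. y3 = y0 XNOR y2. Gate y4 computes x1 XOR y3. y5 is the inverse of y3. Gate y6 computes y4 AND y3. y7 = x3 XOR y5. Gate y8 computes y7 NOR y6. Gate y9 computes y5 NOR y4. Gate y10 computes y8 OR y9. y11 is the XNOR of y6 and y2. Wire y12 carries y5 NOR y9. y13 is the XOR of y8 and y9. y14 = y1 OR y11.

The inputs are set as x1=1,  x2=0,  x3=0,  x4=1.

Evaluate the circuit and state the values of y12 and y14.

y12 = 0, y14 = 1

y0 = x1 NOR x4 = 1 NOR 1 = 0
y1 = x2 XOR x3 = 0 XOR 0 = 0
y2 = x3 XOR y0 = 0 XOR 0 = 0
y3 = y0 XNOR y2 = 0 XNOR 0 = 1
y4 = x1 XOR y3 = 1 XOR 1 = 0
y5 = NOT y3 = NOT 1 = 0
y6 = y4 AND y3 = 0 AND 1 = 0
y9 = y5 NOR y4 = 0 NOR 0 = 1
y11 = y6 XNOR y2 = 0 XNOR 0 = 1
y12 = y5 NOR y9 = 0 NOR 1 = 0
y14 = y1 OR y11 = 0 OR 1 = 1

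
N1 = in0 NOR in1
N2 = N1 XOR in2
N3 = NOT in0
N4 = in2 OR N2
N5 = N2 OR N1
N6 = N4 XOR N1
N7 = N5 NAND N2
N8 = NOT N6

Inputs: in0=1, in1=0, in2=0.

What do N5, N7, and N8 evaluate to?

N5 = 0, N7 = 1, N8 = 1

N1 = in0 NOR in1 = 1 NOR 0 = 0
N2 = N1 XOR in2 = 0 XOR 0 = 0
N4 = in2 OR N2 = 0 OR 0 = 0
N5 = N2 OR N1 = 0 OR 0 = 0
N6 = N4 XOR N1 = 0 XOR 0 = 0
N7 = N5 NAND N2 = 0 NAND 0 = 1
N8 = NOT N6 = NOT 0 = 1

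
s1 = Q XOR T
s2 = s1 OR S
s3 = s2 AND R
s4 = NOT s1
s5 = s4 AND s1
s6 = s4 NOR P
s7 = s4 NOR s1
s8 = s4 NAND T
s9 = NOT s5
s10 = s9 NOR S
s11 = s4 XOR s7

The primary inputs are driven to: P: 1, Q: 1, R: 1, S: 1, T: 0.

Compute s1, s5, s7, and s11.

s1 = 1, s5 = 0, s7 = 0, s11 = 0

s1 = Q XOR T = 1 XOR 0 = 1
s4 = NOT s1 = NOT 1 = 0
s5 = s4 AND s1 = 0 AND 1 = 0
s7 = s4 NOR s1 = 0 NOR 1 = 0
s11 = s4 XOR s7 = 0 XOR 0 = 0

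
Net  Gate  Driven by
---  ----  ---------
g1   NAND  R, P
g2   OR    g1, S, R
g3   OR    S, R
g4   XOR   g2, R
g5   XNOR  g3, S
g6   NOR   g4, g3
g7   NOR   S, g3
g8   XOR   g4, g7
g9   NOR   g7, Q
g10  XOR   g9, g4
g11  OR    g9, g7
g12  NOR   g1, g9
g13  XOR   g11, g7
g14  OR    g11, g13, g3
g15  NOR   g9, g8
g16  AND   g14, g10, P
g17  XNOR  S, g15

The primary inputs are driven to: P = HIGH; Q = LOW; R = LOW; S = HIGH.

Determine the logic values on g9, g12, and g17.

g1 = R NAND P = LOW NAND HIGH = HIGH
g2 = g1 OR S OR R = HIGH OR HIGH OR LOW = HIGH
g3 = S OR R = HIGH OR LOW = HIGH
g4 = g2 XOR R = HIGH XOR LOW = HIGH
g7 = S NOR g3 = HIGH NOR HIGH = LOW
g8 = g4 XOR g7 = HIGH XOR LOW = HIGH
g9 = g7 NOR Q = LOW NOR LOW = HIGH
g12 = g1 NOR g9 = HIGH NOR HIGH = LOW
g15 = g9 NOR g8 = HIGH NOR HIGH = LOW
g17 = S XNOR g15 = HIGH XNOR LOW = LOW

g9 = HIGH, g12 = LOW, g17 = LOW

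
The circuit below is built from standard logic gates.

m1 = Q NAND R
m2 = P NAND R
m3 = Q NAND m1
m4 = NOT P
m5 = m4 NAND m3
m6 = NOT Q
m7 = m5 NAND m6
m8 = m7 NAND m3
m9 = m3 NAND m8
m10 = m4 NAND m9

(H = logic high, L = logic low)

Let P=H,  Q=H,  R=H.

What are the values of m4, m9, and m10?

m1 = Q NAND R = H NAND H = L
m3 = Q NAND m1 = H NAND L = H
m4 = NOT P = NOT H = L
m5 = m4 NAND m3 = L NAND H = H
m6 = NOT Q = NOT H = L
m7 = m5 NAND m6 = H NAND L = H
m8 = m7 NAND m3 = H NAND H = L
m9 = m3 NAND m8 = H NAND L = H
m10 = m4 NAND m9 = L NAND H = H

m4 = L; m9 = H; m10 = H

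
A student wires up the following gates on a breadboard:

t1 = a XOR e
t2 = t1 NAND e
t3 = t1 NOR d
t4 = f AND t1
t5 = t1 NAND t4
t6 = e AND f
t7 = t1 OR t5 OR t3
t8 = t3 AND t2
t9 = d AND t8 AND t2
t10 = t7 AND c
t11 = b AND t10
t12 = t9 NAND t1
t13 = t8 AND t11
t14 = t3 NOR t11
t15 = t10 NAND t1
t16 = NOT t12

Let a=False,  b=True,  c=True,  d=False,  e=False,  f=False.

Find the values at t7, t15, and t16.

t7 = True, t15 = True, t16 = False

t1 = a XOR e = False XOR False = False
t2 = t1 NAND e = False NAND False = True
t3 = t1 NOR d = False NOR False = True
t4 = f AND t1 = False AND False = False
t5 = t1 NAND t4 = False NAND False = True
t7 = t1 OR t5 OR t3 = False OR True OR True = True
t8 = t3 AND t2 = True AND True = True
t9 = d AND t8 AND t2 = False AND True AND True = False
t10 = t7 AND c = True AND True = True
t12 = t9 NAND t1 = False NAND False = True
t15 = t10 NAND t1 = True NAND False = True
t16 = NOT t12 = NOT True = False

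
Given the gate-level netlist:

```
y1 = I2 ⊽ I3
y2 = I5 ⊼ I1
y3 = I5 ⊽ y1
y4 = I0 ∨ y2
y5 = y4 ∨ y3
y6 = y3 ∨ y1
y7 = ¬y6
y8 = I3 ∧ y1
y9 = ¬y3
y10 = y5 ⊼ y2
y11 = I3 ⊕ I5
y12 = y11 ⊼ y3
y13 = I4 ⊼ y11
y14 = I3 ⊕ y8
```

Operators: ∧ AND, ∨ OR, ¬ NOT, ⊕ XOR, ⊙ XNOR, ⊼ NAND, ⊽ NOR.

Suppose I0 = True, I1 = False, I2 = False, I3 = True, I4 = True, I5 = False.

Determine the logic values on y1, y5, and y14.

y1 = I2 NOR I3 = False NOR True = False
y2 = I5 NAND I1 = False NAND False = True
y3 = I5 NOR y1 = False NOR False = True
y4 = I0 OR y2 = True OR True = True
y5 = y4 OR y3 = True OR True = True
y8 = I3 AND y1 = True AND False = False
y14 = I3 XOR y8 = True XOR False = True

y1 = False  y5 = True  y14 = True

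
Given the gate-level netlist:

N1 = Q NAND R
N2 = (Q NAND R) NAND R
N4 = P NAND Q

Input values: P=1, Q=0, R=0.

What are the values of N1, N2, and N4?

N1 = 0 NAND 0 = 1
N2 = (0 NAND 0) NAND 0 = 1
N4 = 1 NAND 0 = 1

N1 = 1, N2 = 1, N4 = 1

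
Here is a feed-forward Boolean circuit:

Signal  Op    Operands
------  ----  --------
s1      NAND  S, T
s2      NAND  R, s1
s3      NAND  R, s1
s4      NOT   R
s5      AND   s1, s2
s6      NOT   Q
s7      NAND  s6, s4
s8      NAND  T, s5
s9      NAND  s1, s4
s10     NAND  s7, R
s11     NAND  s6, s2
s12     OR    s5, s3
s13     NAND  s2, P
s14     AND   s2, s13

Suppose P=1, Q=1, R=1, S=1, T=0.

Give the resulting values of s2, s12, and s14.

s1 = S NAND T = 1 NAND 0 = 1
s2 = R NAND s1 = 1 NAND 1 = 0
s3 = R NAND s1 = 1 NAND 1 = 0
s5 = s1 AND s2 = 1 AND 0 = 0
s12 = s5 OR s3 = 0 OR 0 = 0
s13 = s2 NAND P = 0 NAND 1 = 1
s14 = s2 AND s13 = 0 AND 1 = 0

s2 = 0; s12 = 0; s14 = 0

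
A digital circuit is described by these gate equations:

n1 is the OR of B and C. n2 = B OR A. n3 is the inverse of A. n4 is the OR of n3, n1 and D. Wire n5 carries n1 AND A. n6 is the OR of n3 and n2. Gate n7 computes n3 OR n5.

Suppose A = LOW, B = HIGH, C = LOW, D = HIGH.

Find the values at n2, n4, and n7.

n2 = HIGH, n4 = HIGH, n7 = HIGH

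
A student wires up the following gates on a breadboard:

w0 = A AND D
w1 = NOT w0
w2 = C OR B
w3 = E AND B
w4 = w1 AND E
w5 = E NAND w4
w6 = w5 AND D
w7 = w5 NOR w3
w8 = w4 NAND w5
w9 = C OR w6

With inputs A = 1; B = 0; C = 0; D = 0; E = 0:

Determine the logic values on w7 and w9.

w0 = A AND D = 1 AND 0 = 0
w1 = NOT w0 = NOT 0 = 1
w3 = E AND B = 0 AND 0 = 0
w4 = w1 AND E = 1 AND 0 = 0
w5 = E NAND w4 = 0 NAND 0 = 1
w6 = w5 AND D = 1 AND 0 = 0
w7 = w5 NOR w3 = 1 NOR 0 = 0
w9 = C OR w6 = 0 OR 0 = 0

w7 = 0; w9 = 0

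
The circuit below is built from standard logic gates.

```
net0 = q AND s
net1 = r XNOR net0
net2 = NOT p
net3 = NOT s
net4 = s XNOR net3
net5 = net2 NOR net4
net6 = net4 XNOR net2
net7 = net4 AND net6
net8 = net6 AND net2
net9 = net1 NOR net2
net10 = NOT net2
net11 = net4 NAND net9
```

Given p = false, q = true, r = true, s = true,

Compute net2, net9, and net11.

net2 = true; net9 = false; net11 = true

net0 = q AND s = true AND true = true
net1 = r XNOR net0 = true XNOR true = true
net2 = NOT p = NOT false = true
net3 = NOT s = NOT true = false
net4 = s XNOR net3 = true XNOR false = false
net9 = net1 NOR net2 = true NOR true = false
net11 = net4 NAND net9 = false NAND false = true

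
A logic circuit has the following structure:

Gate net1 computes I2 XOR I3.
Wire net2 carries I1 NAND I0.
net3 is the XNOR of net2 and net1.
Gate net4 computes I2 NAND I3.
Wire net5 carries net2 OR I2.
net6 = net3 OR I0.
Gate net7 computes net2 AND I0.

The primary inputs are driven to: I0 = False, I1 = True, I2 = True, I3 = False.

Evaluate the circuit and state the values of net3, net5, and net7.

net1 = I2 XOR I3 = True XOR False = True
net2 = I1 NAND I0 = True NAND False = True
net3 = net2 XNOR net1 = True XNOR True = True
net5 = net2 OR I2 = True OR True = True
net7 = net2 AND I0 = True AND False = False

net3 = True, net5 = True, net7 = False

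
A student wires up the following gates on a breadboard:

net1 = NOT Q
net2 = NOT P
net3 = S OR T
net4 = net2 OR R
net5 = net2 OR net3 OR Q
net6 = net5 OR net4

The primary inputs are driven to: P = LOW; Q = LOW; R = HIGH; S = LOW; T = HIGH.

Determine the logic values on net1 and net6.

net1 = HIGH; net6 = HIGH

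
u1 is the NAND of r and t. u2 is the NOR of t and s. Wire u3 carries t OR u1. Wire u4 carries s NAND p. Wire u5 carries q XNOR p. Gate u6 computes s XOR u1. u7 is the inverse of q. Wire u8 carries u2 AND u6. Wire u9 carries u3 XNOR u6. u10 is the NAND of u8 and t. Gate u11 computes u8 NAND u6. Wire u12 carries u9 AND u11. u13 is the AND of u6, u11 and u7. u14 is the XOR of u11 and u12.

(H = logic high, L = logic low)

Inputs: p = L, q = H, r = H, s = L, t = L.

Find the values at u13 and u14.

u13 = L; u14 = L

u1 = r NAND t = H NAND L = H
u2 = t NOR s = L NOR L = H
u3 = t OR u1 = L OR H = H
u6 = s XOR u1 = L XOR H = H
u7 = NOT q = NOT H = L
u8 = u2 AND u6 = H AND H = H
u9 = u3 XNOR u6 = H XNOR H = H
u11 = u8 NAND u6 = H NAND H = L
u12 = u9 AND u11 = H AND L = L
u13 = u6 AND u11 AND u7 = H AND L AND L = L
u14 = u11 XOR u12 = L XOR L = L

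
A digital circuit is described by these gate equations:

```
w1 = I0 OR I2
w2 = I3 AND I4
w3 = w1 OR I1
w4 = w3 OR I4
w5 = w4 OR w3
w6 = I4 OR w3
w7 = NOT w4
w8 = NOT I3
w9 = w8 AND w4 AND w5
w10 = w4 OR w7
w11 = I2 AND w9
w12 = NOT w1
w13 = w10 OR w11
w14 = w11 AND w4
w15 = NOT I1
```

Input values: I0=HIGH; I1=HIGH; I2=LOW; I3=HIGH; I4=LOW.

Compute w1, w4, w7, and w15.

w1 = I0 OR I2 = HIGH OR LOW = HIGH
w3 = w1 OR I1 = HIGH OR HIGH = HIGH
w4 = w3 OR I4 = HIGH OR LOW = HIGH
w7 = NOT w4 = NOT HIGH = LOW
w15 = NOT I1 = NOT HIGH = LOW

w1 = HIGH; w4 = HIGH; w7 = LOW; w15 = LOW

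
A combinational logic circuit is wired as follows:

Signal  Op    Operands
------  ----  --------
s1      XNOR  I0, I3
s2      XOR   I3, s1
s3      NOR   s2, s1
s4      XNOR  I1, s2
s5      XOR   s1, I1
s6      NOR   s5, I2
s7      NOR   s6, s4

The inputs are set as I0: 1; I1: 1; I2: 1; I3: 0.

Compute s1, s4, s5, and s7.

s1 = I0 XNOR I3 = 1 XNOR 0 = 0
s2 = I3 XOR s1 = 0 XOR 0 = 0
s4 = I1 XNOR s2 = 1 XNOR 0 = 0
s5 = s1 XOR I1 = 0 XOR 1 = 1
s6 = s5 NOR I2 = 1 NOR 1 = 0
s7 = s6 NOR s4 = 0 NOR 0 = 1

s1 = 0, s4 = 0, s5 = 1, s7 = 1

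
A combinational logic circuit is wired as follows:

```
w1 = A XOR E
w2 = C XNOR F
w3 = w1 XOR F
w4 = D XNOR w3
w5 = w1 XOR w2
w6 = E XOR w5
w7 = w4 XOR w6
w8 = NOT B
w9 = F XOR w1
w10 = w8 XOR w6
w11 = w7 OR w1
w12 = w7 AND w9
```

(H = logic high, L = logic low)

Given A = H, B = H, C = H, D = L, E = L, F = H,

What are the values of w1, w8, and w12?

w1 = A XOR E = H XOR L = H
w2 = C XNOR F = H XNOR H = H
w3 = w1 XOR F = H XOR H = L
w4 = D XNOR w3 = L XNOR L = H
w5 = w1 XOR w2 = H XOR H = L
w6 = E XOR w5 = L XOR L = L
w7 = w4 XOR w6 = H XOR L = H
w8 = NOT B = NOT H = L
w9 = F XOR w1 = H XOR H = L
w12 = w7 AND w9 = H AND L = L

w1 = H  w8 = L  w12 = L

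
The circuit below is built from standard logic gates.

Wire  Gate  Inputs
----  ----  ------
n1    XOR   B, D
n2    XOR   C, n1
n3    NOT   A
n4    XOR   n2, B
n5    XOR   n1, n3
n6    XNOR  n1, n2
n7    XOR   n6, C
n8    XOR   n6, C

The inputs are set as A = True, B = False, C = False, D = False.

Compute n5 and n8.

n5 = False, n8 = True

n1 = B XOR D = False XOR False = False
n2 = C XOR n1 = False XOR False = False
n3 = NOT A = NOT True = False
n5 = n1 XOR n3 = False XOR False = False
n6 = n1 XNOR n2 = False XNOR False = True
n8 = n6 XOR C = True XOR False = True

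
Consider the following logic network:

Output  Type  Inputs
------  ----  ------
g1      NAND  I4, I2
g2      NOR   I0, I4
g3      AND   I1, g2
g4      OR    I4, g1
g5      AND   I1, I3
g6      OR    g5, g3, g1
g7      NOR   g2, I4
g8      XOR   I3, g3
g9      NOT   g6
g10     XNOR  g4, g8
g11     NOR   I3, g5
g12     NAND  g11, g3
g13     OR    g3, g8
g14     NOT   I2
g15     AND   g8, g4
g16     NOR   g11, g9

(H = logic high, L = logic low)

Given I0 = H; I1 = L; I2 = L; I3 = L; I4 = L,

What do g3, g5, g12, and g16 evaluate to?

g3 = L  g5 = L  g12 = H  g16 = L

g1 = I4 NAND I2 = L NAND L = H
g2 = I0 NOR I4 = H NOR L = L
g3 = I1 AND g2 = L AND L = L
g5 = I1 AND I3 = L AND L = L
g6 = g5 OR g3 OR g1 = L OR L OR H = H
g9 = NOT g6 = NOT H = L
g11 = I3 NOR g5 = L NOR L = H
g12 = g11 NAND g3 = H NAND L = H
g16 = g11 NOR g9 = H NOR L = L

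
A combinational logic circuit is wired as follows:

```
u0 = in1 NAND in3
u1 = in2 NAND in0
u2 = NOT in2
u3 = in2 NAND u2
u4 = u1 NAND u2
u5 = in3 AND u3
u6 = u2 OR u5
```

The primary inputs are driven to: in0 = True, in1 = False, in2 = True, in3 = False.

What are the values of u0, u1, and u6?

u0 = in1 NAND in3 = False NAND False = True
u1 = in2 NAND in0 = True NAND True = False
u2 = NOT in2 = NOT True = False
u3 = in2 NAND u2 = True NAND False = True
u5 = in3 AND u3 = False AND True = False
u6 = u2 OR u5 = False OR False = False

u0 = True, u1 = False, u6 = False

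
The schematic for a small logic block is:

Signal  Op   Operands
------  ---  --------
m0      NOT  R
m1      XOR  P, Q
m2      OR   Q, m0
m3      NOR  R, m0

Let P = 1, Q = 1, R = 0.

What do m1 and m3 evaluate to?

m1 = 0, m3 = 0

m0 = NOT R = NOT 0 = 1
m1 = P XOR Q = 1 XOR 1 = 0
m3 = R NOR m0 = 0 NOR 1 = 0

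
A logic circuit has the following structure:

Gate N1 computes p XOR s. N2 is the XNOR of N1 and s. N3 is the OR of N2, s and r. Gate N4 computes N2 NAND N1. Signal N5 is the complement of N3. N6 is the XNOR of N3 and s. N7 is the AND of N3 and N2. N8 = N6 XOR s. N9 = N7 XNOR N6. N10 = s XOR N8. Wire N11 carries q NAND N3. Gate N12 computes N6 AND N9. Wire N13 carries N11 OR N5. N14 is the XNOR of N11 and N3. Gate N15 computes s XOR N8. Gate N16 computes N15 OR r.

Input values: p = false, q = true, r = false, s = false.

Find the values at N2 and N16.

N1 = p XOR s = false XOR false = false
N2 = N1 XNOR s = false XNOR false = true
N3 = N2 OR s OR r = true OR false OR false = true
N6 = N3 XNOR s = true XNOR false = false
N8 = N6 XOR s = false XOR false = false
N15 = s XOR N8 = false XOR false = false
N16 = N15 OR r = false OR false = false

N2 = true; N16 = false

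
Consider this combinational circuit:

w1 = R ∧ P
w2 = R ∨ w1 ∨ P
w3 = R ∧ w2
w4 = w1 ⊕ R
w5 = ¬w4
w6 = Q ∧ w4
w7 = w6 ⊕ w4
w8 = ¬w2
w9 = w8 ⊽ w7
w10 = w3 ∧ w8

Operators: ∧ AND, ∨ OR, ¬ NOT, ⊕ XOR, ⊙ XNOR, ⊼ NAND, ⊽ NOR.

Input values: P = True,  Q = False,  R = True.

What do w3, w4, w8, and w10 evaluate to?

w3 = True, w4 = False, w8 = False, w10 = False

w1 = R AND P = True AND True = True
w2 = R OR w1 OR P = True OR True OR True = True
w3 = R AND w2 = True AND True = True
w4 = w1 XOR R = True XOR True = False
w8 = NOT w2 = NOT True = False
w10 = w3 AND w8 = True AND False = False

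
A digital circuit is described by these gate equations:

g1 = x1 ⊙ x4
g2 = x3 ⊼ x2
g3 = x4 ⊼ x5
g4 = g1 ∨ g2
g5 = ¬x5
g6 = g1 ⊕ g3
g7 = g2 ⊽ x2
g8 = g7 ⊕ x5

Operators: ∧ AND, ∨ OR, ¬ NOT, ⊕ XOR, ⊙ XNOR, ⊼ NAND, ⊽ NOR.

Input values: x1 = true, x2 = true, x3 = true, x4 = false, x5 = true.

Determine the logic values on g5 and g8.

g2 = x3 NAND x2 = true NAND true = false
g5 = NOT x5 = NOT true = false
g7 = g2 NOR x2 = false NOR true = false
g8 = g7 XOR x5 = false XOR true = true

g5 = false, g8 = true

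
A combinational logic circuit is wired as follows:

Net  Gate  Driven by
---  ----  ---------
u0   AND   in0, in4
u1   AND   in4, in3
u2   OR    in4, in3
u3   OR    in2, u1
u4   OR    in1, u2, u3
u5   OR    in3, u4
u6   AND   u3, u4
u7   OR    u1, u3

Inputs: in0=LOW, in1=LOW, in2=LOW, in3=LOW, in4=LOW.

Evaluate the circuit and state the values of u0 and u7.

u0 = LOW, u7 = LOW

u0 = in0 AND in4 = LOW AND LOW = LOW
u1 = in4 AND in3 = LOW AND LOW = LOW
u3 = in2 OR u1 = LOW OR LOW = LOW
u7 = u1 OR u3 = LOW OR LOW = LOW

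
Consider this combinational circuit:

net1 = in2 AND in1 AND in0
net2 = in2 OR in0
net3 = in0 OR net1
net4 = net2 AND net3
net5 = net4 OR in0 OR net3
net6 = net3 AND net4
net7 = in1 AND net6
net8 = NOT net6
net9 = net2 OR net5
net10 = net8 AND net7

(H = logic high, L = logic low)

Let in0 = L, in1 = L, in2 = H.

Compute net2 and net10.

net2 = H, net10 = L

net1 = in2 AND in1 AND in0 = H AND L AND L = L
net2 = in2 OR in0 = H OR L = H
net3 = in0 OR net1 = L OR L = L
net4 = net2 AND net3 = H AND L = L
net6 = net3 AND net4 = L AND L = L
net7 = in1 AND net6 = L AND L = L
net8 = NOT net6 = NOT L = H
net10 = net8 AND net7 = H AND L = L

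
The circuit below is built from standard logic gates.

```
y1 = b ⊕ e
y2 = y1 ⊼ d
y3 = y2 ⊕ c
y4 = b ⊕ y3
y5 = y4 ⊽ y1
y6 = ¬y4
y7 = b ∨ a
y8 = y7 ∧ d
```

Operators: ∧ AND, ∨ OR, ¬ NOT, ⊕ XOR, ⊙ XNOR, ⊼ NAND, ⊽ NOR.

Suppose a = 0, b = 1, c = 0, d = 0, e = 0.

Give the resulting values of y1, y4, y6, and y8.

y1 = b XOR e = 1 XOR 0 = 1
y2 = y1 NAND d = 1 NAND 0 = 1
y3 = y2 XOR c = 1 XOR 0 = 1
y4 = b XOR y3 = 1 XOR 1 = 0
y6 = NOT y4 = NOT 0 = 1
y7 = b OR a = 1 OR 0 = 1
y8 = y7 AND d = 1 AND 0 = 0

y1 = 1, y4 = 0, y6 = 1, y8 = 0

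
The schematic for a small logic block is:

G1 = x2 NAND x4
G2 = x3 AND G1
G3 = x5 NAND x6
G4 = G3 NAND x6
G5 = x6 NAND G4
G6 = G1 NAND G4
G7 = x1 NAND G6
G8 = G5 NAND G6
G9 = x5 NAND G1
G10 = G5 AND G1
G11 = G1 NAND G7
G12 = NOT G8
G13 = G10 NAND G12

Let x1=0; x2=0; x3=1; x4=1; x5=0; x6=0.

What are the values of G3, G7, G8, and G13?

G1 = x2 NAND x4 = 0 NAND 1 = 1
G3 = x5 NAND x6 = 0 NAND 0 = 1
G4 = G3 NAND x6 = 1 NAND 0 = 1
G5 = x6 NAND G4 = 0 NAND 1 = 1
G6 = G1 NAND G4 = 1 NAND 1 = 0
G7 = x1 NAND G6 = 0 NAND 0 = 1
G8 = G5 NAND G6 = 1 NAND 0 = 1
G10 = G5 AND G1 = 1 AND 1 = 1
G12 = NOT G8 = NOT 1 = 0
G13 = G10 NAND G12 = 1 NAND 0 = 1

G3 = 1, G7 = 1, G8 = 1, G13 = 1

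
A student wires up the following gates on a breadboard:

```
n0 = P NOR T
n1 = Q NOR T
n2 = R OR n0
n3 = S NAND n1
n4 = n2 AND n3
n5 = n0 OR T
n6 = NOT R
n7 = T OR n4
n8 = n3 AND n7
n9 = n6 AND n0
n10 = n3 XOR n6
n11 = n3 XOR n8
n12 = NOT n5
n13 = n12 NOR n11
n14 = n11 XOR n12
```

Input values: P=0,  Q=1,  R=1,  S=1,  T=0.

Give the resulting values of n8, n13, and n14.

n8 = 1  n13 = 1  n14 = 0

n0 = P NOR T = 0 NOR 0 = 1
n1 = Q NOR T = 1 NOR 0 = 0
n2 = R OR n0 = 1 OR 1 = 1
n3 = S NAND n1 = 1 NAND 0 = 1
n4 = n2 AND n3 = 1 AND 1 = 1
n5 = n0 OR T = 1 OR 0 = 1
n7 = T OR n4 = 0 OR 1 = 1
n8 = n3 AND n7 = 1 AND 1 = 1
n11 = n3 XOR n8 = 1 XOR 1 = 0
n12 = NOT n5 = NOT 1 = 0
n13 = n12 NOR n11 = 0 NOR 0 = 1
n14 = n11 XOR n12 = 0 XOR 0 = 0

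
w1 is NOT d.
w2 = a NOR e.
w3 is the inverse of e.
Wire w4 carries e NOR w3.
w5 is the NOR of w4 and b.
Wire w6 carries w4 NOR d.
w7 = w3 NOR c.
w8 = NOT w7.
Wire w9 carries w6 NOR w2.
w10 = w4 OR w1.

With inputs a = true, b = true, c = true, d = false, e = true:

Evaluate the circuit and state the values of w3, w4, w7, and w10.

w3 = false  w4 = false  w7 = false  w10 = true

w1 = NOT d = NOT false = true
w3 = NOT e = NOT true = false
w4 = e NOR w3 = true NOR false = false
w7 = w3 NOR c = false NOR true = false
w10 = w4 OR w1 = false OR true = true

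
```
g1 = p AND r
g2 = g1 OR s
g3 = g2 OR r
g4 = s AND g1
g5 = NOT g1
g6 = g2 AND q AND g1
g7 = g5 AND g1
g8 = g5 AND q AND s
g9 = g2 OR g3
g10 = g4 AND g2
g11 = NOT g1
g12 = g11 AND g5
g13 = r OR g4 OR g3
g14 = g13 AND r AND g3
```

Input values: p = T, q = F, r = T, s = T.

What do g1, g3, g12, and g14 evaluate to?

g1 = T  g3 = T  g12 = F  g14 = T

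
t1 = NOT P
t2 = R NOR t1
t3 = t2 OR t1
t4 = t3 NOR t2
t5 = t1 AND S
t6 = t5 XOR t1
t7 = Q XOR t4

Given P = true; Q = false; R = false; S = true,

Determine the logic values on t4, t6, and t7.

t4 = false, t6 = false, t7 = false

t1 = NOT P = NOT true = false
t2 = R NOR t1 = false NOR false = true
t3 = t2 OR t1 = true OR false = true
t4 = t3 NOR t2 = true NOR true = false
t5 = t1 AND S = false AND true = false
t6 = t5 XOR t1 = false XOR false = false
t7 = Q XOR t4 = false XOR false = false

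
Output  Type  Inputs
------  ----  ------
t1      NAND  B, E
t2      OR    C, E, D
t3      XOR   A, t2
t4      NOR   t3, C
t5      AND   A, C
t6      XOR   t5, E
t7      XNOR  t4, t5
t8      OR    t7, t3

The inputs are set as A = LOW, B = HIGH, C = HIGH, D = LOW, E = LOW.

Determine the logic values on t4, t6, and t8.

t4 = LOW  t6 = LOW  t8 = HIGH

t2 = C OR E OR D = HIGH OR LOW OR LOW = HIGH
t3 = A XOR t2 = LOW XOR HIGH = HIGH
t4 = t3 NOR C = HIGH NOR HIGH = LOW
t5 = A AND C = LOW AND HIGH = LOW
t6 = t5 XOR E = LOW XOR LOW = LOW
t7 = t4 XNOR t5 = LOW XNOR LOW = HIGH
t8 = t7 OR t3 = HIGH OR HIGH = HIGH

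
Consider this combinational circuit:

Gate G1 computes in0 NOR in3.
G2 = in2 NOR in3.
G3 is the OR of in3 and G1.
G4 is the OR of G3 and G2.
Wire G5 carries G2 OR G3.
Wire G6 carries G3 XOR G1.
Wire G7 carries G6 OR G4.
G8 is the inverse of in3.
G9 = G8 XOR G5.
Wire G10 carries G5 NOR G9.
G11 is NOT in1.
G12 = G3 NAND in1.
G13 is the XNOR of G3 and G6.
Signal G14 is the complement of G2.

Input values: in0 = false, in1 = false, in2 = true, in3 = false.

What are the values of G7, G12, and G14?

G1 = in0 NOR in3 = false NOR false = true
G2 = in2 NOR in3 = true NOR false = false
G3 = in3 OR G1 = false OR true = true
G4 = G3 OR G2 = true OR false = true
G6 = G3 XOR G1 = true XOR true = false
G7 = G6 OR G4 = false OR true = true
G12 = G3 NAND in1 = true NAND false = true
G14 = NOT G2 = NOT false = true

G7 = true; G12 = true; G14 = true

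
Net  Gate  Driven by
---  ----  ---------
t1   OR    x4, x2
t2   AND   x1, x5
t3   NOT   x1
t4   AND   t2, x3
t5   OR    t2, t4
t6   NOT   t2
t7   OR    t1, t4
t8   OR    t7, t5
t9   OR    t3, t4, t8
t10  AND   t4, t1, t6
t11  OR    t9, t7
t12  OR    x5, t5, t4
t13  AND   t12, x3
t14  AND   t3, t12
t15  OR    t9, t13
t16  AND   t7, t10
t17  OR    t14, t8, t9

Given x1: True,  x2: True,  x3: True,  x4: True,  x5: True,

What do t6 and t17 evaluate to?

t6 = False  t17 = True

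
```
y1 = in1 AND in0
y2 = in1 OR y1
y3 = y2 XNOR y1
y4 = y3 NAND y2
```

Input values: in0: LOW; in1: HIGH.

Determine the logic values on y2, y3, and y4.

y2 = HIGH, y3 = LOW, y4 = HIGH

y1 = in1 AND in0 = HIGH AND LOW = LOW
y2 = in1 OR y1 = HIGH OR LOW = HIGH
y3 = y2 XNOR y1 = HIGH XNOR LOW = LOW
y4 = y3 NAND y2 = LOW NAND HIGH = HIGH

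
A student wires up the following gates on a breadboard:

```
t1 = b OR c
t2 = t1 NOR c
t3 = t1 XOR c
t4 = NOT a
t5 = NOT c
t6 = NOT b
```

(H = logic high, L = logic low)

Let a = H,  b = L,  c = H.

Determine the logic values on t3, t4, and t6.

t3 = L, t4 = L, t6 = H

t1 = b OR c = L OR H = H
t3 = t1 XOR c = H XOR H = L
t4 = NOT a = NOT H = L
t6 = NOT b = NOT L = H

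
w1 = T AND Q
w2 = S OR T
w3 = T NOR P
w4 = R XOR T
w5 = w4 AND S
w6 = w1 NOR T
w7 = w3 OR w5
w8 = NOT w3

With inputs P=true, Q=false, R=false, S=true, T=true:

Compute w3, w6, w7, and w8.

w1 = T AND Q = true AND false = false
w3 = T NOR P = true NOR true = false
w4 = R XOR T = false XOR true = true
w5 = w4 AND S = true AND true = true
w6 = w1 NOR T = false NOR true = false
w7 = w3 OR w5 = false OR true = true
w8 = NOT w3 = NOT false = true

w3 = false; w6 = false; w7 = true; w8 = true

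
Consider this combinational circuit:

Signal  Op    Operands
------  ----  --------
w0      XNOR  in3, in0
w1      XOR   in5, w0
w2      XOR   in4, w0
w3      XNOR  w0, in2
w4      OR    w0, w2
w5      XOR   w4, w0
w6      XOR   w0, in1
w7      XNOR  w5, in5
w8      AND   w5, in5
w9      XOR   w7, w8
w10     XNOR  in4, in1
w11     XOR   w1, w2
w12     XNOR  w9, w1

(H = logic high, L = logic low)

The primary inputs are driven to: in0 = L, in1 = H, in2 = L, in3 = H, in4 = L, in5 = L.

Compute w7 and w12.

w0 = in3 XNOR in0 = H XNOR L = L
w1 = in5 XOR w0 = L XOR L = L
w2 = in4 XOR w0 = L XOR L = L
w4 = w0 OR w2 = L OR L = L
w5 = w4 XOR w0 = L XOR L = L
w7 = w5 XNOR in5 = L XNOR L = H
w8 = w5 AND in5 = L AND L = L
w9 = w7 XOR w8 = H XOR L = H
w12 = w9 XNOR w1 = H XNOR L = L

w7 = H  w12 = L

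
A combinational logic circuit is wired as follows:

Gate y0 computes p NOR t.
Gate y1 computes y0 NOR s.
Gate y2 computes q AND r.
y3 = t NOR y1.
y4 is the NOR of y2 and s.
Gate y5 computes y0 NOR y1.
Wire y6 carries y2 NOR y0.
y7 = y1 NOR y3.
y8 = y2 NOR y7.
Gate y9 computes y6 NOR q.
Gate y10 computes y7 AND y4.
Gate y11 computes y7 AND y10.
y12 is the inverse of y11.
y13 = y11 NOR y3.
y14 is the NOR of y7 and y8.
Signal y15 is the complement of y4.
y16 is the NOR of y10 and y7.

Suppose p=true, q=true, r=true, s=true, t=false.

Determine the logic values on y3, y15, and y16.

y0 = p NOR t = true NOR false = false
y1 = y0 NOR s = false NOR true = false
y2 = q AND r = true AND true = true
y3 = t NOR y1 = false NOR false = true
y4 = y2 NOR s = true NOR true = false
y7 = y1 NOR y3 = false NOR true = false
y10 = y7 AND y4 = false AND false = false
y15 = NOT y4 = NOT false = true
y16 = y10 NOR y7 = false NOR false = true

y3 = true  y15 = true  y16 = true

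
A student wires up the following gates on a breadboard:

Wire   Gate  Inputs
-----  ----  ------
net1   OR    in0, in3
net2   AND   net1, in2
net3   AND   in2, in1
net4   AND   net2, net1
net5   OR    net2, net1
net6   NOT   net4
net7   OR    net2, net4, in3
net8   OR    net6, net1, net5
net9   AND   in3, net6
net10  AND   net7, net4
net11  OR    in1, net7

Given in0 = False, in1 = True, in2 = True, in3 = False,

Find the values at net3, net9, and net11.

net1 = in0 OR in3 = False OR False = False
net2 = net1 AND in2 = False AND True = False
net3 = in2 AND in1 = True AND True = True
net4 = net2 AND net1 = False AND False = False
net6 = NOT net4 = NOT False = True
net7 = net2 OR net4 OR in3 = False OR False OR False = False
net9 = in3 AND net6 = False AND True = False
net11 = in1 OR net7 = True OR False = True

net3 = True, net9 = False, net11 = True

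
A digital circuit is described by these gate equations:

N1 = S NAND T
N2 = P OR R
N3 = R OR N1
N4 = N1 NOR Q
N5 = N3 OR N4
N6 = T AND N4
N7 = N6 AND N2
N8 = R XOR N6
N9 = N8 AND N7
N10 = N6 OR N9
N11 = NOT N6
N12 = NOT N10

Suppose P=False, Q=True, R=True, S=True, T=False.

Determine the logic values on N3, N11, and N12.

N3 = True, N11 = True, N12 = True

N1 = S NAND T = True NAND False = True
N2 = P OR R = False OR True = True
N3 = R OR N1 = True OR True = True
N4 = N1 NOR Q = True NOR True = False
N6 = T AND N4 = False AND False = False
N7 = N6 AND N2 = False AND True = False
N8 = R XOR N6 = True XOR False = True
N9 = N8 AND N7 = True AND False = False
N10 = N6 OR N9 = False OR False = False
N11 = NOT N6 = NOT False = True
N12 = NOT N10 = NOT False = True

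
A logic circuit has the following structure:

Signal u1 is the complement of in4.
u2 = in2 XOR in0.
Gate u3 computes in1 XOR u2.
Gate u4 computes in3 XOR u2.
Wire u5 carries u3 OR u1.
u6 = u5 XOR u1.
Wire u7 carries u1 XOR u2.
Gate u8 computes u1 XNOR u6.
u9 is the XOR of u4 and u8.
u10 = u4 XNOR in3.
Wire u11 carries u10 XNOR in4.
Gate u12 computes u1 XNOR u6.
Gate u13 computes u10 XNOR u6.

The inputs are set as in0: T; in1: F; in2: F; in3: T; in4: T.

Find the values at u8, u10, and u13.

u8 = F, u10 = F, u13 = F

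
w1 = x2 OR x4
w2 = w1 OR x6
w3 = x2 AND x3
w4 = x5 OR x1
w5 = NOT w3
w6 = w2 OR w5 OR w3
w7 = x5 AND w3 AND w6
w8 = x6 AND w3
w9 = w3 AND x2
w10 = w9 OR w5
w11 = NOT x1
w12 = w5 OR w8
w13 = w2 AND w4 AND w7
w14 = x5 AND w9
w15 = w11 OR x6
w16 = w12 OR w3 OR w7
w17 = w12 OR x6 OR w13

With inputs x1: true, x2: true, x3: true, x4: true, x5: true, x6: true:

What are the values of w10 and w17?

w10 = true; w17 = true

w1 = x2 OR x4 = true OR true = true
w2 = w1 OR x6 = true OR true = true
w3 = x2 AND x3 = true AND true = true
w4 = x5 OR x1 = true OR true = true
w5 = NOT w3 = NOT true = false
w6 = w2 OR w5 OR w3 = true OR false OR true = true
w7 = x5 AND w3 AND w6 = true AND true AND true = true
w8 = x6 AND w3 = true AND true = true
w9 = w3 AND x2 = true AND true = true
w10 = w9 OR w5 = true OR false = true
w12 = w5 OR w8 = false OR true = true
w13 = w2 AND w4 AND w7 = true AND true AND true = true
w17 = w12 OR x6 OR w13 = true OR true OR true = true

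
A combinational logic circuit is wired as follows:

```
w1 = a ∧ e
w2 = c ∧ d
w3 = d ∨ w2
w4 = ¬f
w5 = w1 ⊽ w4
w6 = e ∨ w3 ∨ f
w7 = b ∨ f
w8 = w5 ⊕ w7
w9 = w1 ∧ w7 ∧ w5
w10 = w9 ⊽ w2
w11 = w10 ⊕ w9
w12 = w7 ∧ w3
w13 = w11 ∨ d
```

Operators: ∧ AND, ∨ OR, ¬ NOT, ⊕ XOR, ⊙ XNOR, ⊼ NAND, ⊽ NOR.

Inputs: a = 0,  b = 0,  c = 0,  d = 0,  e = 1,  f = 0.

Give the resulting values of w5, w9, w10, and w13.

w5 = 0, w9 = 0, w10 = 1, w13 = 1

w1 = a AND e = 0 AND 1 = 0
w2 = c AND d = 0 AND 0 = 0
w4 = NOT f = NOT 0 = 1
w5 = w1 NOR w4 = 0 NOR 1 = 0
w7 = b OR f = 0 OR 0 = 0
w9 = w1 AND w7 AND w5 = 0 AND 0 AND 0 = 0
w10 = w9 NOR w2 = 0 NOR 0 = 1
w11 = w10 XOR w9 = 1 XOR 0 = 1
w13 = w11 OR d = 1 OR 0 = 1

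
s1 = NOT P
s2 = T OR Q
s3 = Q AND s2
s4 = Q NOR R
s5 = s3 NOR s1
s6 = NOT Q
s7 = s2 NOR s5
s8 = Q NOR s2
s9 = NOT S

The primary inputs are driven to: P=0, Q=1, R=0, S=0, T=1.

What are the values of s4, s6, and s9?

s4 = Q NOR R = 1 NOR 0 = 0
s6 = NOT Q = NOT 1 = 0
s9 = NOT S = NOT 0 = 1

s4 = 0; s6 = 0; s9 = 1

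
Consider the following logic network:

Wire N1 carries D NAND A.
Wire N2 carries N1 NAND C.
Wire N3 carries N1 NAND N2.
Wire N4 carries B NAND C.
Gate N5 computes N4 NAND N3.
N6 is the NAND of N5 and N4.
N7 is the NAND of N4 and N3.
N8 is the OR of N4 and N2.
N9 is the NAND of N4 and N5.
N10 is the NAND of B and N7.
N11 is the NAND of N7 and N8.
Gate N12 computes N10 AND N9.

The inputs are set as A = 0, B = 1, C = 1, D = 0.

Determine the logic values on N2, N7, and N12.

N1 = D NAND A = 0 NAND 0 = 1
N2 = N1 NAND C = 1 NAND 1 = 0
N3 = N1 NAND N2 = 1 NAND 0 = 1
N4 = B NAND C = 1 NAND 1 = 0
N5 = N4 NAND N3 = 0 NAND 1 = 1
N7 = N4 NAND N3 = 0 NAND 1 = 1
N9 = N4 NAND N5 = 0 NAND 1 = 1
N10 = B NAND N7 = 1 NAND 1 = 0
N12 = N10 AND N9 = 0 AND 1 = 0

N2 = 0  N7 = 1  N12 = 0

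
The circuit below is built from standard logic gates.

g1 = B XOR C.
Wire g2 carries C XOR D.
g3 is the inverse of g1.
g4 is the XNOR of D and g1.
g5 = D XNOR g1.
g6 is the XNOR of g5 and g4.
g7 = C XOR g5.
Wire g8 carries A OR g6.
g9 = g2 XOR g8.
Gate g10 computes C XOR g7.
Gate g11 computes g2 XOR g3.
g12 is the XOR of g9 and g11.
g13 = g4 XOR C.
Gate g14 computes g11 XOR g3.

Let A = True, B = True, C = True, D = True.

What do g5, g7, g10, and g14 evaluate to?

g1 = B XOR C = True XOR True = False
g2 = C XOR D = True XOR True = False
g3 = NOT g1 = NOT False = True
g5 = D XNOR g1 = True XNOR False = False
g7 = C XOR g5 = True XOR False = True
g10 = C XOR g7 = True XOR True = False
g11 = g2 XOR g3 = False XOR True = True
g14 = g11 XOR g3 = True XOR True = False

g5 = False, g7 = True, g10 = False, g14 = False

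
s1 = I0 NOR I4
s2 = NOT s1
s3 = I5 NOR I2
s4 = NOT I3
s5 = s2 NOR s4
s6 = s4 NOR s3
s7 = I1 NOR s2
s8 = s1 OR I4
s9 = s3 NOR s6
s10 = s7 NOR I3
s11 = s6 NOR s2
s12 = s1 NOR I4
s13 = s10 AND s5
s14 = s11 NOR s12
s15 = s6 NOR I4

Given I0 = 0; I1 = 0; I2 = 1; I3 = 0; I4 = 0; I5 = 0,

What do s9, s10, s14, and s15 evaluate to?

s1 = I0 NOR I4 = 0 NOR 0 = 1
s2 = NOT s1 = NOT 1 = 0
s3 = I5 NOR I2 = 0 NOR 1 = 0
s4 = NOT I3 = NOT 0 = 1
s6 = s4 NOR s3 = 1 NOR 0 = 0
s7 = I1 NOR s2 = 0 NOR 0 = 1
s9 = s3 NOR s6 = 0 NOR 0 = 1
s10 = s7 NOR I3 = 1 NOR 0 = 0
s11 = s6 NOR s2 = 0 NOR 0 = 1
s12 = s1 NOR I4 = 1 NOR 0 = 0
s14 = s11 NOR s12 = 1 NOR 0 = 0
s15 = s6 NOR I4 = 0 NOR 0 = 1

s9 = 1; s10 = 0; s14 = 0; s15 = 1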